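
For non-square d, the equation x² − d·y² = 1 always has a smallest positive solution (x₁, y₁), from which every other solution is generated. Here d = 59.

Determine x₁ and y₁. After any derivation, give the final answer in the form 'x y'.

√59 → a₀=7, period (1,2,7,2,1,14); ℓ=6 even so k=5
step 0: (7, 1)  from 7·(1,0) + (0,1)
step 1: (8, 1)  from 1·(7,1) + (1,0)
…
step 4: (361, 47)  from 2·(169,22) + (23,3)
step 5: (530, 69)  from 1·(361,47) + (169,22)
(x₁, y₁) = (530, 69);  530² − 59·69² = 1 ✓

530 69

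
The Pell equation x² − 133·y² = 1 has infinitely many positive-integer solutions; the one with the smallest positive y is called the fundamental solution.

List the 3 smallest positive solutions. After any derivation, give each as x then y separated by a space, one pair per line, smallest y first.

2588599 224460
13401689565601 1162073863080
69383200415647777399 6016286479789825380

√133 → a₀=11, period (1,1,7,5,1,…,1,1,22); ℓ=16 even so k=15
k=0  a_k=11  p_k/q_k = 11/1
k=1  a_k=1  p_k/q_k = 12/1
…
k=3  a_k=7  p_k/q_k = 173/15
k=4  a_k=5  p_k/q_k = 888/77
k=5  a_k=1  p_k/q_k = 1061/92
…
k=7  a_k=1  p_k/q_k = 3010/261
k=8  a_k=2  p_k/q_k = 7969/691
k=9  a_k=1  p_k/q_k = 10979/952
k=10  a_k=1  p_k/q_k = 18948/1643
k=11  a_k=1  p_k/q_k = 29927/2595
…
k=13  a_k=7  p_k/q_k = 1210008/104921
k=14  a_k=1  p_k/q_k = 1378591/119539
k=15  a_k=1  p_k/q_k = 2588599/224460
→ (2588599, 224460).  Check: 2588599²=6700844782801, 133·224460²=6700844782800, difference 1.
(x_2, y_2) = (2588599·2588599 + 133·224460·224460, 2588599·224460 + 224460·2588599) = (13401689565601, 1162073863080)
(x_3, y_3) = (2588599·13401689565601 + 133·224460·1162073863080, 2588599·1162073863080 + 224460·13401689565601) = (69383200415647777399, 6016286479789825380)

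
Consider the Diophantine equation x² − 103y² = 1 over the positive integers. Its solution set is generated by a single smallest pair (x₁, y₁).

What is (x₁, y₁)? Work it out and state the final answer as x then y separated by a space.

227528 22419

√103 → a₀=10, period (6,1,2,1,1,9,1,1,2,1,6,20); ℓ=12 even so k=11
i=0: a=10 ⇒ p=10, q=1
i=1: a=6 ⇒ p=61, q=6
…
i=4: a=1 ⇒ p=274, q=27
i=5: a=1 ⇒ p=477, q=47
…
i=8: a=1 ⇒ p=9611, q=947
…
i=10: a=1 ⇒ p=33877, q=3338
i=11: a=6 ⇒ p=227528, q=22419
→ (227528, 22419).  Check: 227528²=51768990784, 103·22419²=51768990783, difference 1.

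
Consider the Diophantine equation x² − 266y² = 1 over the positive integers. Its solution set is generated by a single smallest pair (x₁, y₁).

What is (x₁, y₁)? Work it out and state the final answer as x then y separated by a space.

√266 = [16; 3,4,3,32, …], period ℓ=4 (even) → k=3
k=0  a_k=16  p_k/q_k = 16/1
…
k=2  a_k=4  p_k/q_k = 212/13
k=3  a_k=3  p_k/q_k = 685/42
fundamental: x₁=685, y₁=42  (since 469225 − 266·1764 = 1)

685 42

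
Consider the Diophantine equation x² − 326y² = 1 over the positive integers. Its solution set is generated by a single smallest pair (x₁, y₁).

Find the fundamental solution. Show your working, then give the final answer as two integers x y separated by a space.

325 18

d=326: √d = [18; 18,36] (ℓ=2, even), read p_1/q_1
a_0=18:  p_0=18·1+0=18,  q_0=18·0+1=1
a_1=18:  p_1=18·18+1=325,  q_1=18·1+0=18
(x₁, y₁) = (325, 18);  325² − 326·18² = 1 ✓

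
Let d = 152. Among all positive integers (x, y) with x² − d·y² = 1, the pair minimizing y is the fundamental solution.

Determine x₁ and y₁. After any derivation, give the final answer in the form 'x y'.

√152 = [12; 3,24, …], period ℓ=2 (even) → k=1
a_0=12:  p_0=12·1+0=12,  q_0=12·0+1=1
a_1=3:  p_1=3·12+1=37,  q_1=3·1+0=3
→ (37, 3).  Check: 37²=1369, 152·3²=1368, difference 1.

37 3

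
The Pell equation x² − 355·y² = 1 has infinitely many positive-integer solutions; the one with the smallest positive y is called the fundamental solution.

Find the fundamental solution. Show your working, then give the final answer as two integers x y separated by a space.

954809 50676

√355 → a₀=18, period (1,5,3,3,1,6,1,3,3,5,1,36); ℓ=12 even so k=11
k=0  a_k=18  p_k/q_k = 18/1
k=1  a_k=1  p_k/q_k = 19/1
k=2  a_k=5  p_k/q_k = 113/6
k=3  a_k=3  p_k/q_k = 358/19
k=4  a_k=3  p_k/q_k = 1187/63
…
k=6  a_k=6  p_k/q_k = 10457/555
k=7  a_k=1  p_k/q_k = 12002/637
k=8  a_k=3  p_k/q_k = 46463/2466
…
k=10  a_k=5  p_k/q_k = 803418/42641
k=11  a_k=1  p_k/q_k = 954809/50676
fundamental: x₁=954809, y₁=50676  (since 911660226481 − 355·2568056976 = 1)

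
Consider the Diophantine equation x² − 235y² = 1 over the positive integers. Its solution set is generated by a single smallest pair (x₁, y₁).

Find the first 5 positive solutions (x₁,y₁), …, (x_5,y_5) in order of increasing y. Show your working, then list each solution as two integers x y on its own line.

√235 → a₀=15, period (3,30); ℓ=2 even so k=1
k=0  a_k=15  p_k/q_k = 15/1
k=1  a_k=3  p_k/q_k = 46/3
(x₁, y₁) = (46, 3);  46² − 235·3² = 1 ✓
k=2:  x_2 = 46·46+235·3·3 = 4231,  y_2 = 46·3+3·46 = 276
k=3:  x_3 = 46·4231+235·3·276 = 389206,  y_3 = 46·276+3·4231 = 25389
k=4:  x_4 = 46·389206+235·3·25389 = 35802721,  y_4 = 46·25389+3·389206 = 2335512
k=5:  x_5 = 46·35802721+235·3·2335512 = 3293461126,  y_5 = 46·2335512+3·35802721 = 214841715

46 3
4231 276
389206 25389
35802721 2335512
3293461126 214841715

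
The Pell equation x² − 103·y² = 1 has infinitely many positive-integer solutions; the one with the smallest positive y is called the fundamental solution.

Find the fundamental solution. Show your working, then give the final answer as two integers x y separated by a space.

227528 22419

√103 → a₀=10, period (6,1,2,1,1,9,1,1,2,1,6,20); ℓ=12 even so k=11
i=0: a=10 ⇒ p=10, q=1
i=1: a=6 ⇒ p=61, q=6
i=2: a=1 ⇒ p=71, q=7
i=3: a=2 ⇒ p=203, q=20
…
i=5: a=1 ⇒ p=477, q=47
i=6: a=9 ⇒ p=4567, q=450
…
i=8: a=1 ⇒ p=9611, q=947
i=9: a=2 ⇒ p=24266, q=2391
i=10: a=1 ⇒ p=33877, q=3338
i=11: a=6 ⇒ p=227528, q=22419
(x₁, y₁) = (227528, 22419);  227528² − 103·22419² = 1 ✓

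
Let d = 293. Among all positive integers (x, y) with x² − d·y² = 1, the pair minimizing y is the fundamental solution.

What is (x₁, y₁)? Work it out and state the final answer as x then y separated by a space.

d=293: √d = [17; 8,1,1,8,34] (ℓ=5, odd), read p_9/q_9
i=0: a=17 ⇒ p=17, q=1
…
i=8: a=1 ⇒ p=1444507, q=84389
i=9: a=8 ⇒ p=12320649, q=719780
(x₁, y₁) = (12320649, 719780);  12320649² − 293·719780² = 1 ✓

12320649 719780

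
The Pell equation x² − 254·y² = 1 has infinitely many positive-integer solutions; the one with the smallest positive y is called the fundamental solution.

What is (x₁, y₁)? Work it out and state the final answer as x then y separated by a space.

255 16

√254 → a₀=15, period (1,14,1,30); ℓ=4 even so k=3
i=0: a=15 ⇒ p=15, q=1
i=1: a=1 ⇒ p=16, q=1
i=2: a=14 ⇒ p=239, q=15
i=3: a=1 ⇒ p=255, q=16
→ (255, 16).  Check: 255²=65025, 254·16²=65024, difference 1.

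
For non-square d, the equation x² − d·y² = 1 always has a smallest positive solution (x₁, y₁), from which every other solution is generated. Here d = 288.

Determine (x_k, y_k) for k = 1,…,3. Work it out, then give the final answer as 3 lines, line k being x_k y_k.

[16; 1,32] for √288; ℓ=2 ⇒ convergent index 1
i=0: a=16 ⇒ p=16, q=1
i=1: a=1 ⇒ p=17, q=1
fundamental: x₁=17, y₁=1  (since 289 − 288·1 = 1)
(17+1√288)^2 = 577 + 34√288
(17+1√288)^3 = 19601 + 1155√288

17 1
577 34
19601 1155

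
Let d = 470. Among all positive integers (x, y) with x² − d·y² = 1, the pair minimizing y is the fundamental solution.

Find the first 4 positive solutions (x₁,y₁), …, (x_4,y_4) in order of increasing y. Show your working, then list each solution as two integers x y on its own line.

1691 78
5718961 263796
19341524411 892157994
65413029839041 3017278071912

d=470: √d = [21; 1,2,8,2,1,42] (ℓ=6, even), read p_5/q_5
i=0: a=21 ⇒ p=21, q=1
…
i=2: a=2 ⇒ p=65, q=3
…
i=4: a=2 ⇒ p=1149, q=53
i=5: a=1 ⇒ p=1691, q=78
(x₁, y₁) = (1691, 78);  1691² − 470·78² = 1 ✓
k=2:  x_2 = 1691·1691+470·78·78 = 5718961,  y_2 = 1691·78+78·1691 = 263796
k=3:  x_3 = 1691·5718961+470·78·263796 = 19341524411,  y_3 = 1691·263796+78·5718961 = 892157994
k=4:  x_4 = 1691·19341524411+470·78·892157994 = 65413029839041,  y_4 = 1691·892157994+78·19341524411 = 3017278071912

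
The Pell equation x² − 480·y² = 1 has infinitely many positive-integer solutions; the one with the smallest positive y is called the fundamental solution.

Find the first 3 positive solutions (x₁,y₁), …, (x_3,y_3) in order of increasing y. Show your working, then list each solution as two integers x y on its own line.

√480 → a₀=21, period (1,9,1,42); ℓ=4 even so k=3
i=0: a=21 ⇒ p=21, q=1
i=1: a=1 ⇒ p=22, q=1
i=2: a=9 ⇒ p=219, q=10
i=3: a=1 ⇒ p=241, q=11
fundamental: x₁=241, y₁=11  (since 58081 − 480·121 = 1)
(x_2, y_2) = (241·241 + 480·11·11, 241·11 + 11·241) = (116161, 5302)
(x_3, y_3) = (241·116161 + 480·11·5302, 241·5302 + 11·116161) = (55989361, 2555553)

241 11
116161 5302
55989361 2555553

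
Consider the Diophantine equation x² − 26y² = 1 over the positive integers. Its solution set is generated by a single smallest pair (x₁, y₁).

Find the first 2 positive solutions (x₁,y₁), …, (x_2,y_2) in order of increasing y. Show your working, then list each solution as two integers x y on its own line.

√26 → a₀=5, period (10); ℓ=1 odd so k=1
a_0=5:  p_0=5·1+0=5,  q_0=5·0+1=1
a_1=10:  p_1=10·5+1=51,  q_1=10·1+0=10
(x₁, y₁) = (51, 10);  51² − 26·10² = 1 ✓
(x_2, y_2) = (51·51 + 26·10·10, 51·10 + 10·51) = (5201, 1020)

51 10
5201 1020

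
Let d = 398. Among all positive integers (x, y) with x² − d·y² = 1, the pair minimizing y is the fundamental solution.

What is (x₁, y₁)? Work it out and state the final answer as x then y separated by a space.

399 20

[19; 1,18,1,38] for √398; ℓ=4 ⇒ convergent index 3
step 0: (19, 1)  from 19·(1,0) + (0,1)
…
step 2: (379, 19)  from 18·(20,1) + (19,1)
step 3: (399, 20)  from 1·(379,19) + (20,1)
→ (399, 20).  Check: 399²=159201, 398·20²=159200, difference 1.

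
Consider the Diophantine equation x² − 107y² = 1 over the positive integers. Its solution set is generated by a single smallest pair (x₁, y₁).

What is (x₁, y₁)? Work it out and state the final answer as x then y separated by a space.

√107 → a₀=10, period (2,1,9,1,2,20); ℓ=6 even so k=5
k=0  a_k=10  p_k/q_k = 10/1
k=1  a_k=2  p_k/q_k = 21/2
k=2  a_k=1  p_k/q_k = 31/3
…
k=4  a_k=1  p_k/q_k = 331/32
k=5  a_k=2  p_k/q_k = 962/93
(x₁, y₁) = (962, 93);  962² − 107·93² = 1 ✓

962 93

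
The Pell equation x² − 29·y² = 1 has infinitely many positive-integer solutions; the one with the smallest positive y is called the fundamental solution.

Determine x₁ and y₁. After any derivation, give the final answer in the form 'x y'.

9801 1820

[5; 2,1,1,2,10] for √29; ℓ=5 ⇒ convergent index 9
step 0: (5, 1)  from 5·(1,0) + (0,1)
step 1: (11, 2)  from 2·(5,1) + (1,0)
step 2: (16, 3)  from 1·(11,2) + (5,1)
step 3: (27, 5)  from 1·(16,3) + (11,2)
step 4: (70, 13)  from 2·(27,5) + (16,3)
…
step 6: (1524, 283)  from 2·(727,135) + (70,13)
step 7: (2251, 418)  from 1·(1524,283) + (727,135)
step 8: (3775, 701)  from 1·(2251,418) + (1524,283)
step 9: (9801, 1820)  from 2·(3775,701) + (2251,418)
(x₁, y₁) = (9801, 1820);  9801² − 29·1820² = 1 ✓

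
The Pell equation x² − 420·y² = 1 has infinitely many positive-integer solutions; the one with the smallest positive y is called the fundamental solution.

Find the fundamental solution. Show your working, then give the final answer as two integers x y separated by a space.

[20; 2,40] for √420; ℓ=2 ⇒ convergent index 1
step 0: (20, 1)  from 20·(1,0) + (0,1)
step 1: (41, 2)  from 2·(20,1) + (1,0)
→ (41, 2).  Check: 41²=1681, 420·2²=1680, difference 1.

41 2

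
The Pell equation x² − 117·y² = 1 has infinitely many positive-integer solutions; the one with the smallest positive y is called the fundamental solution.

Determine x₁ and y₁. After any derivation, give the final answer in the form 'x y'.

649 60

√117 → a₀=10, period (1,4,2,4,1,20); ℓ=6 even so k=5
i=0: a=10 ⇒ p=10, q=1
…
i=3: a=2 ⇒ p=119, q=11
i=4: a=4 ⇒ p=530, q=49
i=5: a=1 ⇒ p=649, q=60
→ (649, 60).  Check: 649²=421201, 117·60²=421200, difference 1.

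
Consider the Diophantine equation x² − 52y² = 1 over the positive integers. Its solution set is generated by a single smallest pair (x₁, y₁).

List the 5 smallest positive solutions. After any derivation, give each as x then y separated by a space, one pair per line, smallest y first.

d=52: √d = [7; 4,1,2,1,4,14] (ℓ=6, even), read p_5/q_5
i=0: a=7 ⇒ p=7, q=1
…
i=2: a=1 ⇒ p=36, q=5
…
i=4: a=1 ⇒ p=137, q=19
i=5: a=4 ⇒ p=649, q=90
(x₁, y₁) = (649, 90);  649² − 52·90² = 1 ✓
k=2:  x_2 = 649·649+52·90·90 = 842401,  y_2 = 649·90+90·649 = 116820
k=3:  x_3 = 649·842401+52·90·116820 = 1093435849,  y_3 = 649·116820+90·842401 = 151632270
k=4:  x_4 = 649·1093435849+52·90·151632270 = 1419278889601,  y_4 = 649·151632270+90·1093435849 = 196818569640
k=5:  x_5 = 649·1419278889601+52·90·196818569640 = 1842222905266249,  y_5 = 649·196818569640+90·1419278889601 = 255470351760450

649 90
842401 116820
1093435849 151632270
1419278889601 196818569640
1842222905266249 255470351760450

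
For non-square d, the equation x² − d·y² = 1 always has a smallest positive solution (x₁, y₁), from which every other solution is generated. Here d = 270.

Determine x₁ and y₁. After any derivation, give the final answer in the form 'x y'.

√270 → a₀=16, period (2,3,6,3,2,32); ℓ=6 even so k=5
a_0=16:  p_0=16·1+0=16,  q_0=16·0+1=1
…
a_4=3:  p_4=3·723+115=2284,  q_4=3·44+7=139
a_5=2:  p_5=2·2284+723=5291,  q_5=2·139+44=322
(x₁, y₁) = (5291, 322);  5291² − 270·322² = 1 ✓

5291 322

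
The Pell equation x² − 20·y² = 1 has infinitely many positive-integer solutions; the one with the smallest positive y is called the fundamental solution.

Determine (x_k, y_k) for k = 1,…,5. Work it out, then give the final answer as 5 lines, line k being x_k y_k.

9 2
161 36
2889 646
51841 11592
930249 208010

√20 → a₀=4, period (2,8); ℓ=2 even so k=1
a_0=4:  p_0=4·1+0=4,  q_0=4·0+1=1
a_1=2:  p_1=2·4+1=9,  q_1=2·1+0=2
→ (9, 2).  Check: 9²=81, 20·2²=80, difference 1.
n=2: (9,2)∘(9,2) = (9·9+20·2·2, 9·2+2·9) = (161,36)
n=3: (161,36)∘(9,2) = (9·161+20·2·36, 9·36+2·161) = (2889,646)
n=4: (2889,646)∘(9,2) = (9·2889+20·2·646, 9·646+2·2889) = (51841,11592)
n=5: (51841,11592)∘(9,2) = (9·51841+20·2·11592, 9·11592+2·51841) = (930249,208010)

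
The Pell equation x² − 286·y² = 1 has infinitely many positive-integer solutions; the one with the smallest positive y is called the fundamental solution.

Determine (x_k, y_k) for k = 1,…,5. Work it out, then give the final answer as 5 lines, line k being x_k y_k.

561835 33222
631317134449 37330564740
709392124465745995 41947235681362578
797122648497793485067201 47134850318039357456520
895702806436806213240996001675 52964017256829337557486465822

√286 → a₀=16, period (1,10,3,3,2,3,3,10,1,32); ℓ=10 even so k=9
a_0=16:  p_0=16·1+0=16,  q_0=16·0+1=1
…
a_2=10:  p_2=10·17+16=186,  q_2=10·1+1=11
…
a_5=2:  p_5=2·1911+575=4397,  q_5=2·113+34=260
a_6=3:  p_6=3·4397+1911=15102,  q_6=3·260+113=893
a_7=3:  p_7=3·15102+4397=49703,  q_7=3·893+260=2939
a_8=10:  p_8=10·49703+15102=512132,  q_8=10·2939+893=30283
a_9=1:  p_9=1·512132+49703=561835,  q_9=1·30283+2939=33222
→ (561835, 33222).  Check: 561835²=315658567225, 286·33222²=315658567224, difference 1.
(x_2, y_2) = (561835·561835 + 286·33222·33222, 561835·33222 + 33222·561835) = (631317134449, 37330564740)
(x_3, y_3) = (561835·631317134449 + 286·33222·37330564740, 561835·37330564740 + 33222·631317134449) = (709392124465745995, 41947235681362578)
(x_4, y_4) = (561835·709392124465745995 + 286·33222·41947235681362578, 561835·41947235681362578 + 33222·709392124465745995) = (797122648497793485067201, 47134850318039357456520)
(x_5, y_5) = (561835·797122648497793485067201 + 286·33222·47134850318039357456520, 561835·47134850318039357456520 + 33222·797122648497793485067201) = (895702806436806213240996001675, 52964017256829337557486465822)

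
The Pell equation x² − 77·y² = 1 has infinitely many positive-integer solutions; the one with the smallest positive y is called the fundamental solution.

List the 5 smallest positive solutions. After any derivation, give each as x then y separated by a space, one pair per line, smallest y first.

√77 → a₀=8, period (1,3,2,3,1,16); ℓ=6 even so k=5
a_0=8:  p_0=8·1+0=8,  q_0=8·0+1=1
a_1=1:  p_1=1·8+1=9,  q_1=1·1+0=1
a_2=3:  p_2=3·9+8=35,  q_2=3·1+1=4
a_3=2:  p_3=2·35+9=79,  q_3=2·4+1=9
a_4=3:  p_4=3·79+35=272,  q_4=3·9+4=31
a_5=1:  p_5=1·272+79=351,  q_5=1·31+9=40
fundamental: x₁=351, y₁=40  (since 123201 − 77·1600 = 1)
k=2:  x_2 = 351·351+77·40·40 = 246401,  y_2 = 351·40+40·351 = 28080
k=3:  x_3 = 351·246401+77·40·28080 = 172973151,  y_3 = 351·28080+40·246401 = 19712120
k=4:  x_4 = 351·172973151+77·40·19712120 = 121426905601,  y_4 = 351·19712120+40·172973151 = 13837880160
k=5:  x_5 = 351·121426905601+77·40·13837880160 = 85241514758751,  y_5 = 351·13837880160+40·121426905601 = 9714172160200

351 40
246401 28080
172973151 19712120
121426905601 13837880160
85241514758751 9714172160200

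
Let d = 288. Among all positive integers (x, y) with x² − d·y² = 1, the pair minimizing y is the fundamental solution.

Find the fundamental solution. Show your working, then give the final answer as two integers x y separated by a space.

d=288: √d = [16; 1,32] (ℓ=2, even), read p_1/q_1
k=0  a_k=16  p_k/q_k = 16/1
k=1  a_k=1  p_k/q_k = 17/1
→ (17, 1).  Check: 17²=289, 288·1²=288, difference 1.

17 1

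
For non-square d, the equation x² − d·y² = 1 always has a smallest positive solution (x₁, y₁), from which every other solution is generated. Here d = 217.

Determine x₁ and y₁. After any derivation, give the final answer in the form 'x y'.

3844063 260952

√217 = [14; 1,2,1,2,1,…,2,1,28, …], period ℓ=16 (even) → k=15
k=0  a_k=14  p_k/q_k = 14/1
k=1  a_k=1  p_k/q_k = 15/1
k=2  a_k=2  p_k/q_k = 44/3
…
k=4  a_k=2  p_k/q_k = 162/11
k=5  a_k=1  p_k/q_k = 221/15
…
k=8  a_k=4  p_k/q_k = 15055/1022
…
k=12  a_k=2  p_k/q_k = 740980/50301
k=13  a_k=1  p_k/q_k = 1034361/70217
k=14  a_k=2  p_k/q_k = 2809702/190735
k=15  a_k=1  p_k/q_k = 3844063/260952
(x₁, y₁) = (3844063, 260952);  3844063² − 217·260952² = 1 ✓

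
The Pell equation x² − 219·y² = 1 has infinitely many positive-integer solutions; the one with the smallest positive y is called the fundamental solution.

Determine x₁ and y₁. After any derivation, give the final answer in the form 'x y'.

√219 = [14; 1,3,1,28, …], period ℓ=4 (even) → k=3
a_0=14:  p_0=14·1+0=14,  q_0=14·0+1=1
a_1=1:  p_1=1·14+1=15,  q_1=1·1+0=1
a_2=3:  p_2=3·15+14=59,  q_2=3·1+1=4
a_3=1:  p_3=1·59+15=74,  q_3=1·4+1=5
→ (74, 5).  Check: 74²=5476, 219·5²=5475, difference 1.

74 5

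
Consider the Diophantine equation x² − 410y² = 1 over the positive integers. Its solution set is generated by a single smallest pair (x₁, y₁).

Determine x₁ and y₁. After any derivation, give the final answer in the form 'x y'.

√410 = [20; 4,40, …], period ℓ=2 (even) → k=1
i=0: a=20 ⇒ p=20, q=1
i=1: a=4 ⇒ p=81, q=4
→ (81, 4).  Check: 81²=6561, 410·4²=6560, difference 1.

81 4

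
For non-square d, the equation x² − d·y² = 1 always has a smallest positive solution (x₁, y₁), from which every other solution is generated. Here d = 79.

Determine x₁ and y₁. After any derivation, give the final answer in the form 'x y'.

80 9

√79 → a₀=8, period (1,7,1,16); ℓ=4 even so k=3
a_0=8:  p_0=8·1+0=8,  q_0=8·0+1=1
a_1=1:  p_1=1·8+1=9,  q_1=1·1+0=1
a_2=7:  p_2=7·9+8=71,  q_2=7·1+1=8
a_3=1:  p_3=1·71+9=80,  q_3=1·8+1=9
(x₁, y₁) = (80, 9);  80² − 79·9² = 1 ✓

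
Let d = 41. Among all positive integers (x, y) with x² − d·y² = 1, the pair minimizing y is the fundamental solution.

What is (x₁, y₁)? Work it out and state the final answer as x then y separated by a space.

2049 320

√41 → a₀=6, period (2,2,12); ℓ=3 odd so k=5
k=0  a_k=6  p_k/q_k = 6/1
k=1  a_k=2  p_k/q_k = 13/2
k=2  a_k=2  p_k/q_k = 32/5
…
k=4  a_k=2  p_k/q_k = 826/129
k=5  a_k=2  p_k/q_k = 2049/320
(x₁, y₁) = (2049, 320);  2049² − 41·320² = 1 ✓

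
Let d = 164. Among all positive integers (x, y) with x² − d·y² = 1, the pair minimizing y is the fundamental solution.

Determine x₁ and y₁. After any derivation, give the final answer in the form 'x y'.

2049 160

[12; 1,4,6,4,1,24] for √164; ℓ=6 ⇒ convergent index 5
i=0: a=12 ⇒ p=12, q=1
i=1: a=1 ⇒ p=13, q=1
i=2: a=4 ⇒ p=64, q=5
i=3: a=6 ⇒ p=397, q=31
i=4: a=4 ⇒ p=1652, q=129
i=5: a=1 ⇒ p=2049, q=160
(x₁, y₁) = (2049, 160);  2049² − 164·160² = 1 ✓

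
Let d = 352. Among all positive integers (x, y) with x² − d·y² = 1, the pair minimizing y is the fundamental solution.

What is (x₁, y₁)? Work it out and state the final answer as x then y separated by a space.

√352 → a₀=18, period (1,3,5,9,5,3,1,36); ℓ=8 even so k=7
k=0  a_k=18  p_k/q_k = 18/1
…
k=3  a_k=5  p_k/q_k = 394/21
k=4  a_k=9  p_k/q_k = 3621/193
k=5  a_k=5  p_k/q_k = 18499/986
k=6  a_k=3  p_k/q_k = 59118/3151
k=7  a_k=1  p_k/q_k = 77617/4137
fundamental: x₁=77617, y₁=4137  (since 6024398689 − 352·17114769 = 1)

77617 4137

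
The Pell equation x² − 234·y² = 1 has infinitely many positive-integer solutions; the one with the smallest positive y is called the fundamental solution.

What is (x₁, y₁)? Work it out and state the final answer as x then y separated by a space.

d=234: √d = [15; 3,2,1,2,1,2,3,30] (ℓ=8, even), read p_7/q_7
k=0  a_k=15  p_k/q_k = 15/1
k=1  a_k=3  p_k/q_k = 46/3
k=2  a_k=2  p_k/q_k = 107/7
k=3  a_k=1  p_k/q_k = 153/10
k=4  a_k=2  p_k/q_k = 413/27
k=5  a_k=1  p_k/q_k = 566/37
k=6  a_k=2  p_k/q_k = 1545/101
k=7  a_k=3  p_k/q_k = 5201/340
→ (5201, 340).  Check: 5201²=27050401, 234·340²=27050400, difference 1.

5201 340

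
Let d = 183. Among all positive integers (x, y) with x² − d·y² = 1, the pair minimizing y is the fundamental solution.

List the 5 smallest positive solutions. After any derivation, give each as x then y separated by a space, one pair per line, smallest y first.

√183 = [13; 1,1,8,1,1,26, …], period ℓ=6 (even) → k=5
a_0=13:  p_0=13·1+0=13,  q_0=13·0+1=1
a_1=1:  p_1=1·13+1=14,  q_1=1·1+0=1
a_2=1:  p_2=1·14+13=27,  q_2=1·1+1=2
a_3=8:  p_3=8·27+14=230,  q_3=8·2+1=17
a_4=1:  p_4=1·230+27=257,  q_4=1·17+2=19
a_5=1:  p_5=1·257+230=487,  q_5=1·19+17=36
→ (487, 36).  Check: 487²=237169, 183·36²=237168, difference 1.
(x_2, y_2) = (487·487 + 183·36·36, 487·36 + 36·487) = (474337, 35064)
(x_3, y_3) = (487·474337 + 183·36·35064, 487·35064 + 36·474337) = (462003751, 34152300)
(x_4, y_4) = (487·462003751 + 183·36·34152300, 487·34152300 + 36·462003751) = (449991179137, 33264305136)
(x_5, y_5) = (487·449991179137 + 183·36·33264305136, 487·33264305136 + 36·449991179137) = (438290946475687, 32399399050164)

487 36
474337 35064
462003751 34152300
449991179137 33264305136
438290946475687 32399399050164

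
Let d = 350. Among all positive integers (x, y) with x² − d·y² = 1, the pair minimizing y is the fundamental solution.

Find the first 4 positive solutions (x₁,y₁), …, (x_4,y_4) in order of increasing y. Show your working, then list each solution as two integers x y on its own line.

449 24
403201 21552
362074049 19353672
325142092801 17379575904

√350 = [18; 1,2,2,2,1,36, …], period ℓ=6 (even) → k=5
i=0: a=18 ⇒ p=18, q=1
i=1: a=1 ⇒ p=19, q=1
i=2: a=2 ⇒ p=56, q=3
i=3: a=2 ⇒ p=131, q=7
i=4: a=2 ⇒ p=318, q=17
i=5: a=1 ⇒ p=449, q=24
(x₁, y₁) = (449, 24);  449² − 350·24² = 1 ✓
n=2: (449,24)∘(449,24) = (449·449+350·24·24, 449·24+24·449) = (403201,21552)
n=3: (403201,21552)∘(449,24) = (449·403201+350·24·21552, 449·21552+24·403201) = (362074049,19353672)
n=4: (362074049,19353672)∘(449,24) = (449·362074049+350·24·19353672, 449·19353672+24·362074049) = (325142092801,17379575904)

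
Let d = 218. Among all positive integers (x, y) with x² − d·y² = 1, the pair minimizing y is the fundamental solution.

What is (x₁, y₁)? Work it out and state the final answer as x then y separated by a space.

126003 8534

d=218: √d = [14; 1,3,3,1,28] (ℓ=5, odd), read p_9/q_9
step 0: (14, 1)  from 14·(1,0) + (0,1)
step 1: (15, 1)  from 1·(14,1) + (1,0)
step 2: (59, 4)  from 3·(15,1) + (14,1)
step 3: (192, 13)  from 3·(59,4) + (15,1)
step 4: (251, 17)  from 1·(192,13) + (59,4)
step 5: (7220, 489)  from 28·(251,17) + (192,13)
step 6: (7471, 506)  from 1·(7220,489) + (251,17)
step 7: (29633, 2007)  from 3·(7471,506) + (7220,489)
step 8: (96370, 6527)  from 3·(29633,2007) + (7471,506)
step 9: (126003, 8534)  from 1·(96370,6527) + (29633,2007)
fundamental: x₁=126003, y₁=8534  (since 15876756009 − 218·72829156 = 1)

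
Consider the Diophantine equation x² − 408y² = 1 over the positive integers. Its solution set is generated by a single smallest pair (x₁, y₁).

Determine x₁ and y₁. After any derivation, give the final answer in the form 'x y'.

101 5

√408 = [20; 5,40, …], period ℓ=2 (even) → k=1
step 0: (20, 1)  from 20·(1,0) + (0,1)
step 1: (101, 5)  from 5·(20,1) + (1,0)
(x₁, y₁) = (101, 5);  101² − 408·5² = 1 ✓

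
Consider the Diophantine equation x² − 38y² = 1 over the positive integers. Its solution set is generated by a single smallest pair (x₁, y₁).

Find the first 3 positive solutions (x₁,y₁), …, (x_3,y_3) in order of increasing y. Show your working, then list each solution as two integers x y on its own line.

[6; 6,12] for √38; ℓ=2 ⇒ convergent index 1
i=0: a=6 ⇒ p=6, q=1
i=1: a=6 ⇒ p=37, q=6
fundamental: x₁=37, y₁=6  (since 1369 − 38·36 = 1)
(37+6√38)^2 = 2737 + 444√38
(37+6√38)^3 = 202501 + 32850√38

37 6
2737 444
202501 32850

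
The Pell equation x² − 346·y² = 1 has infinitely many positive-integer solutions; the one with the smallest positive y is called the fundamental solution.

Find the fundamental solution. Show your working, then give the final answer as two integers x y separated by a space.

17299 930

d=346: √d = [18; 1,1,1,1,36] (ℓ=5, odd), read p_9/q_9
i=0: a=18 ⇒ p=18, q=1
…
i=4: a=1 ⇒ p=93, q=5
i=5: a=36 ⇒ p=3404, q=183
i=6: a=1 ⇒ p=3497, q=188
i=7: a=1 ⇒ p=6901, q=371
i=8: a=1 ⇒ p=10398, q=559
i=9: a=1 ⇒ p=17299, q=930
(x₁, y₁) = (17299, 930);  17299² − 346·930² = 1 ✓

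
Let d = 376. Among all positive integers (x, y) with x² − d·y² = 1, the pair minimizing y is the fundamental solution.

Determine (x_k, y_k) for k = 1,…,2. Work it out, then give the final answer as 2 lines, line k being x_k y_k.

2143295 110532
9187426914049 473805365880

√376 → a₀=19, period (2,1,1,3,1,…,1,2,38); ℓ=16 even so k=15
i=0: a=19 ⇒ p=19, q=1
i=1: a=2 ⇒ p=39, q=2
i=2: a=1 ⇒ p=58, q=3
…
i=4: a=3 ⇒ p=349, q=18
…
i=6: a=2 ⇒ p=1241, q=64
i=7: a=2 ⇒ p=2928, q=151
i=8: a=4 ⇒ p=12953, q=668
…
i=11: a=1 ⇒ p=99455, q=5129
i=12: a=3 ⇒ p=368986, q=19029
…
i=14: a=1 ⇒ p=837427, q=43187
i=15: a=2 ⇒ p=2143295, q=110532
(x₁, y₁) = (2143295, 110532);  2143295² − 376·110532² = 1 ✓
n=2: (2143295,110532)∘(2143295,110532) = (2143295·2143295+376·110532·110532, 2143295·110532+110532·2143295) = (9187426914049,473805365880)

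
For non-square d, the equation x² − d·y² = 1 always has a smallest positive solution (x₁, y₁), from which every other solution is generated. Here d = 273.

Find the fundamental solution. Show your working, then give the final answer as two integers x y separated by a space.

727 44

√273 → a₀=16, period (1,1,10,1,1,32); ℓ=6 even so k=5
step 0: (16, 1)  from 16·(1,0) + (0,1)
step 1: (17, 1)  from 1·(16,1) + (1,0)
…
step 4: (380, 23)  from 1·(347,21) + (33,2)
step 5: (727, 44)  from 1·(380,23) + (347,21)
fundamental: x₁=727, y₁=44  (since 528529 − 273·1936 = 1)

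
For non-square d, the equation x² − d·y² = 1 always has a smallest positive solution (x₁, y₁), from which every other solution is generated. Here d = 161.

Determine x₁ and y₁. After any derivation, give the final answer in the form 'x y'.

11775 928

√161 = [12; 1,2,4,1,2,1,4,2,1,24, …], period ℓ=10 (even) → k=9
step 0: (12, 1)  from 12·(1,0) + (0,1)
…
step 3: (165, 13)  from 4·(38,3) + (13,1)
step 4: (203, 16)  from 1·(165,13) + (38,3)
…
step 7: (3667, 289)  from 4·(774,61) + (571,45)
step 8: (8108, 639)  from 2·(3667,289) + (774,61)
step 9: (11775, 928)  from 1·(8108,639) + (3667,289)
→ (11775, 928).  Check: 11775²=138650625, 161·928²=138650624, difference 1.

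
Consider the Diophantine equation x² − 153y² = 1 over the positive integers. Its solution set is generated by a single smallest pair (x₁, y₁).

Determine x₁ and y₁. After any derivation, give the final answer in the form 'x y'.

√153 = [12; 2,1,2,2,2,1,2,24, …], period ℓ=8 (even) → k=7
step 0: (12, 1)  from 12·(1,0) + (0,1)
step 1: (25, 2)  from 2·(12,1) + (1,0)
…
step 3: (99, 8)  from 2·(37,3) + (25,2)
…
step 5: (569, 46)  from 2·(235,19) + (99,8)
step 6: (804, 65)  from 1·(569,46) + (235,19)
step 7: (2177, 176)  from 2·(804,65) + (569,46)
→ (2177, 176).  Check: 2177²=4739329, 153·176²=4739328, difference 1.

2177 176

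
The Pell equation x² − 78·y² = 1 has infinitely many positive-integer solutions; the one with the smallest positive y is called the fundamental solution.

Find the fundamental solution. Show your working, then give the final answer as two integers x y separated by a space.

53 6

[8; 1,4,1,16] for √78; ℓ=4 ⇒ convergent index 3
k=0  a_k=8  p_k/q_k = 8/1
k=1  a_k=1  p_k/q_k = 9/1
k=2  a_k=4  p_k/q_k = 44/5
k=3  a_k=1  p_k/q_k = 53/6
(x₁, y₁) = (53, 6);  53² − 78·6² = 1 ✓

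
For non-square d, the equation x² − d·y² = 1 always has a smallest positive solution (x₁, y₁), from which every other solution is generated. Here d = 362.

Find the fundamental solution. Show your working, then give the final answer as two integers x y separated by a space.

√362 → a₀=19, period (38); ℓ=1 odd so k=1
step 0: (19, 1)  from 19·(1,0) + (0,1)
step 1: (723, 38)  from 38·(19,1) + (1,0)
→ (723, 38).  Check: 723²=522729, 362·38²=522728, difference 1.

723 38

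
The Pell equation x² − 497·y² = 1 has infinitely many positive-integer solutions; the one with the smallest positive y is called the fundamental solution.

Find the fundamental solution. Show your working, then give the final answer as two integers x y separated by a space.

1201887 53912

√497 = [22; 3,2,2,5,6,5,2,2,3,44, …], period ℓ=10 (even) → k=9
step 0: (22, 1)  from 22·(1,0) + (0,1)
…
step 7: (143637, 6443)  from 2·(65476,2937) + (12685,569)
step 8: (352750, 15823)  from 2·(143637,6443) + (65476,2937)
step 9: (1201887, 53912)  from 3·(352750,15823) + (143637,6443)
(x₁, y₁) = (1201887, 53912);  1201887² − 497·53912² = 1 ✓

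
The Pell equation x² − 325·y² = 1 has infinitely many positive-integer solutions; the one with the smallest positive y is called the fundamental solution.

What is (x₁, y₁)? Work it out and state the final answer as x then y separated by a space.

649 36

[18; 36] for √325; ℓ=1 ⇒ convergent index 1
a_0=18:  p_0=18·1+0=18,  q_0=18·0+1=1
a_1=36:  p_1=36·18+1=649,  q_1=36·1+0=36
(x₁, y₁) = (649, 36);  649² − 325·36² = 1 ✓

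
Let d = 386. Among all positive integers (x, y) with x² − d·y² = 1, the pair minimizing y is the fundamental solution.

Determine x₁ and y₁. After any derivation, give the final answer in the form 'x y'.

√386 → a₀=19, period (1,1,1,4,1,18,1,4,1,1,1,38); ℓ=12 even so k=11
i=0: a=19 ⇒ p=19, q=1
…
i=2: a=1 ⇒ p=39, q=2
…
i=5: a=1 ⇒ p=334, q=17
i=6: a=18 ⇒ p=6287, q=320
…
i=9: a=1 ⇒ p=39392, q=2005
i=10: a=1 ⇒ p=72163, q=3673
i=11: a=1 ⇒ p=111555, q=5678
(x₁, y₁) = (111555, 5678);  111555² − 386·5678² = 1 ✓

111555 5678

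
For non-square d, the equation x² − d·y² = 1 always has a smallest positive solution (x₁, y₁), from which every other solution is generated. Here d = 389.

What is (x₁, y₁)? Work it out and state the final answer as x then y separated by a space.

3287049 166660

√389 = [19; 1,2,1,1,1,1,2,1,38, …], period ℓ=9 (odd) → k=17
a_0=19:  p_0=19·1+0=19,  q_0=19·0+1=1
a_1=1:  p_1=1·19+1=20,  q_1=1·1+0=1
a_2=2:  p_2=2·20+19=59,  q_2=2·1+1=3
a_3=1:  p_3=1·59+20=79,  q_3=1·3+1=4
…
a_15=1:  p_15=1·556329+353911=910240,  q_15=1·28207+17944=46151
a_16=2:  p_16=2·910240+556329=2376809,  q_16=2·46151+28207=120509
a_17=1:  p_17=1·2376809+910240=3287049,  q_17=1·120509+46151=166660
(x₁, y₁) = (3287049, 166660);  3287049² − 389·166660² = 1 ✓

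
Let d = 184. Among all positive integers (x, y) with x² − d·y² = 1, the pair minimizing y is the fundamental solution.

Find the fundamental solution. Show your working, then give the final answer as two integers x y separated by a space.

24335 1794

√184 = [13; 1,1,3,2,1,2,1,2,3,1,1,26, …], period ℓ=12 (even) → k=11
step 0: (13, 1)  from 13·(1,0) + (0,1)
step 1: (14, 1)  from 1·(13,1) + (1,0)
…
step 4: (217, 16)  from 2·(95,7) + (27,2)
…
step 6: (841, 62)  from 2·(312,23) + (217,16)
step 7: (1153, 85)  from 1·(841,62) + (312,23)
step 8: (3147, 232)  from 2·(1153,85) + (841,62)
…
step 10: (13741, 1013)  from 1·(10594,781) + (3147,232)
step 11: (24335, 1794)  from 1·(13741,1013) + (10594,781)
→ (24335, 1794).  Check: 24335²=592192225, 184·1794²=592192224, difference 1.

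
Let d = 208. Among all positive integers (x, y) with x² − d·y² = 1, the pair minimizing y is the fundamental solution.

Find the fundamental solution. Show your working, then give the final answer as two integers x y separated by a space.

[14; 2,2,1,2,2,28] for √208; ℓ=6 ⇒ convergent index 5
a_0=14:  p_0=14·1+0=14,  q_0=14·0+1=1
a_1=2:  p_1=2·14+1=29,  q_1=2·1+0=2
a_2=2:  p_2=2·29+14=72,  q_2=2·2+1=5
a_3=1:  p_3=1·72+29=101,  q_3=1·5+2=7
a_4=2:  p_4=2·101+72=274,  q_4=2·7+5=19
a_5=2:  p_5=2·274+101=649,  q_5=2·19+7=45
fundamental: x₁=649, y₁=45  (since 421201 − 208·2025 = 1)

649 45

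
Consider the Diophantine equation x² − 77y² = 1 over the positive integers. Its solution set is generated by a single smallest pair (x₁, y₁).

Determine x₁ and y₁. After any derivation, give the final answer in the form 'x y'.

[8; 1,3,2,3,1,16] for √77; ℓ=6 ⇒ convergent index 5
i=0: a=8 ⇒ p=8, q=1
…
i=4: a=3 ⇒ p=272, q=31
i=5: a=1 ⇒ p=351, q=40
fundamental: x₁=351, y₁=40  (since 123201 − 77·1600 = 1)

351 40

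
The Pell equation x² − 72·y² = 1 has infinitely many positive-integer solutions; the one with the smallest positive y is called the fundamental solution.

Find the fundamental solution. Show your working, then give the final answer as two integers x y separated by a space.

√72 → a₀=8, period (2,16); ℓ=2 even so k=1
a_0=8:  p_0=8·1+0=8,  q_0=8·0+1=1
a_1=2:  p_1=2·8+1=17,  q_1=2·1+0=2
→ (17, 2).  Check: 17²=289, 72·2²=288, difference 1.

17 2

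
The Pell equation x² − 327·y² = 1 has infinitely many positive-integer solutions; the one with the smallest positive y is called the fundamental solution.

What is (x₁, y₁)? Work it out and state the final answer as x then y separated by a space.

d=327: √d = [18; 12,36] (ℓ=2, even), read p_1/q_1
a_0=18:  p_0=18·1+0=18,  q_0=18·0+1=1
a_1=12:  p_1=12·18+1=217,  q_1=12·1+0=12
fundamental: x₁=217, y₁=12  (since 47089 − 327·144 = 1)

217 12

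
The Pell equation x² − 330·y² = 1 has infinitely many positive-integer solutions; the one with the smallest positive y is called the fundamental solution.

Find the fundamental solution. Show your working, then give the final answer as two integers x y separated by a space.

109 6

√330 → a₀=18, period (6,36); ℓ=2 even so k=1
k=0  a_k=18  p_k/q_k = 18/1
k=1  a_k=6  p_k/q_k = 109/6
(x₁, y₁) = (109, 6);  109² − 330·6² = 1 ✓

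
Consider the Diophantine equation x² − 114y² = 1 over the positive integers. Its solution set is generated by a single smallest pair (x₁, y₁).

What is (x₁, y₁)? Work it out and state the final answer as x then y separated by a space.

1025 96

√114 → a₀=10, period (1,2,10,2,1,20); ℓ=6 even so k=5
step 0: (10, 1)  from 10·(1,0) + (0,1)
…
step 4: (694, 65)  from 2·(331,31) + (32,3)
step 5: (1025, 96)  from 1·(694,65) + (331,31)
fundamental: x₁=1025, y₁=96  (since 1050625 − 114·9216 = 1)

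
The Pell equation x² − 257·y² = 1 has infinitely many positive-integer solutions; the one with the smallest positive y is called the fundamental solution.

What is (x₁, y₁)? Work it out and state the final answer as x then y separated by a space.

√257 → a₀=16, period (32); ℓ=1 odd so k=1
k=0  a_k=16  p_k/q_k = 16/1
k=1  a_k=32  p_k/q_k = 513/32
(x₁, y₁) = (513, 32);  513² − 257·32² = 1 ✓

513 32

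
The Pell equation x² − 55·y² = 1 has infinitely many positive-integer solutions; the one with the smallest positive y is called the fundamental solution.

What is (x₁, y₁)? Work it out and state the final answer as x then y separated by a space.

√55 = [7; 2,2,2,14, …], period ℓ=4 (even) → k=3
step 0: (7, 1)  from 7·(1,0) + (0,1)
step 1: (15, 2)  from 2·(7,1) + (1,0)
step 2: (37, 5)  from 2·(15,2) + (7,1)
step 3: (89, 12)  from 2·(37,5) + (15,2)
fundamental: x₁=89, y₁=12  (since 7921 − 55·144 = 1)

89 12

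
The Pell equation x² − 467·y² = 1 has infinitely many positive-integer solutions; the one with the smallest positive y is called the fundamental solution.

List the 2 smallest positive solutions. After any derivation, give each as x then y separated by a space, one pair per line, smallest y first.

1625626 75225
5285319783751 244575431700

d=467: √d = [21; 1,1,1,1,3,…,1,1,42] (ℓ=14, even), read p_13/q_13
a_0=21:  p_0=21·1+0=21,  q_0=21·0+1=1
a_1=1:  p_1=1·21+1=22,  q_1=1·1+0=1
a_2=1:  p_2=1·22+21=43,  q_2=1·1+1=2
…
a_5=3:  p_5=3·108+65=389,  q_5=3·5+3=18
a_6=3:  p_6=3·389+108=1275,  q_6=3·18+5=59
a_7=21:  p_7=21·1275+389=27164,  q_7=21·59+18=1257
a_8=3:  p_8=3·27164+1275=82767,  q_8=3·1257+59=3830
a_9=3:  p_9=3·82767+27164=275465,  q_9=3·3830+1257=12747
a_10=1:  p_10=1·275465+82767=358232,  q_10=1·12747+3830=16577
a_11=1:  p_11=1·358232+275465=633697,  q_11=1·16577+12747=29324
a_12=1:  p_12=1·633697+358232=991929,  q_12=1·29324+16577=45901
a_13=1:  p_13=1·991929+633697=1625626,  q_13=1·45901+29324=75225
→ (1625626, 75225).  Check: 1625626²=2642659891876, 467·75225²=2642659891875, difference 1.
(x_2, y_2) = (1625626·1625626 + 467·75225·75225, 1625626·75225 + 75225·1625626) = (5285319783751, 244575431700)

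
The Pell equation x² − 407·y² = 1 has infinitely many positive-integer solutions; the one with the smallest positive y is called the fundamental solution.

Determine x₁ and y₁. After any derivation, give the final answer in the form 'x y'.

2663 132

√407 = [20; 5,1,2,1,5,40, …], period ℓ=6 (even) → k=5
k=0  a_k=20  p_k/q_k = 20/1
…
k=3  a_k=2  p_k/q_k = 343/17
k=4  a_k=1  p_k/q_k = 464/23
k=5  a_k=5  p_k/q_k = 2663/132
(x₁, y₁) = (2663, 132);  2663² − 407·132² = 1 ✓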